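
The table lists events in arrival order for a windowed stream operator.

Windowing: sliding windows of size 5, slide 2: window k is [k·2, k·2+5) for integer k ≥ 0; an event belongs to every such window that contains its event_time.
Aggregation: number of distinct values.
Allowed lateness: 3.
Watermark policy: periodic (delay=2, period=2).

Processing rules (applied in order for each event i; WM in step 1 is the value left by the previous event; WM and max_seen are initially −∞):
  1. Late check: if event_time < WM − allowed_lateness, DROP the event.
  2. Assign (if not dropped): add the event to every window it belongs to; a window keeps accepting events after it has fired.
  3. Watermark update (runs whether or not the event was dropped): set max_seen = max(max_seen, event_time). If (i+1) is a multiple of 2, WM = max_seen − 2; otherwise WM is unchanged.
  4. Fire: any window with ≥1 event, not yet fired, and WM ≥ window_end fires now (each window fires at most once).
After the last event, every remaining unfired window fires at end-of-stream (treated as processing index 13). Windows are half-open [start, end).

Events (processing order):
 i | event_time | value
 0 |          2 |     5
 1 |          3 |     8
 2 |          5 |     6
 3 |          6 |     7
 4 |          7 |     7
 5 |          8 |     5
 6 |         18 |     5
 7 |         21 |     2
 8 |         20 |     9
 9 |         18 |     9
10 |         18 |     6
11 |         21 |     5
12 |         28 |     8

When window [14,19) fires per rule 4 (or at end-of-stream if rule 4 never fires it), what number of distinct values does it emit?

i=0 t=2 v=5: → [2,7),[0,5); WM=−∞
i=1 t=3 v=8: → [2,7),[0,5); WM=1
i=2 t=5 v=6: → [4,9),[2,7); WM=1
i=3 t=6 v=7: → [6,11),[4,9),[2,7); WM=4
i=4 t=7 v=7: → [6,11),[4,9); WM=4
i=5 t=8 v=5: → [8,13),[6,11),[4,9); WM=6; [0,5) fires=2
i=6 t=18 v=5: → [18,23),[16,21),[14,19); WM=6
i=7 t=21 v=2: → [20,25),[18,23); WM=19; [2,7) fires=4 [4,9) fires=3 [6,11) fires=2 [8,13) fires=1 [14,19) fires=1
i=8 t=20 v=9: → [20,25),[18,23),[16,21); WM=19
i=9 t=18 v=9: → [18,23),[16,21),[14,19); WM=19
i=10 t=18 v=6: → [18,23),[16,21),[14,19); WM=19
i=11 t=21 v=5: → [20,25),[18,23); WM=19
i=12 t=28 v=8: → [28,33),[26,31),[24,29); WM=19

1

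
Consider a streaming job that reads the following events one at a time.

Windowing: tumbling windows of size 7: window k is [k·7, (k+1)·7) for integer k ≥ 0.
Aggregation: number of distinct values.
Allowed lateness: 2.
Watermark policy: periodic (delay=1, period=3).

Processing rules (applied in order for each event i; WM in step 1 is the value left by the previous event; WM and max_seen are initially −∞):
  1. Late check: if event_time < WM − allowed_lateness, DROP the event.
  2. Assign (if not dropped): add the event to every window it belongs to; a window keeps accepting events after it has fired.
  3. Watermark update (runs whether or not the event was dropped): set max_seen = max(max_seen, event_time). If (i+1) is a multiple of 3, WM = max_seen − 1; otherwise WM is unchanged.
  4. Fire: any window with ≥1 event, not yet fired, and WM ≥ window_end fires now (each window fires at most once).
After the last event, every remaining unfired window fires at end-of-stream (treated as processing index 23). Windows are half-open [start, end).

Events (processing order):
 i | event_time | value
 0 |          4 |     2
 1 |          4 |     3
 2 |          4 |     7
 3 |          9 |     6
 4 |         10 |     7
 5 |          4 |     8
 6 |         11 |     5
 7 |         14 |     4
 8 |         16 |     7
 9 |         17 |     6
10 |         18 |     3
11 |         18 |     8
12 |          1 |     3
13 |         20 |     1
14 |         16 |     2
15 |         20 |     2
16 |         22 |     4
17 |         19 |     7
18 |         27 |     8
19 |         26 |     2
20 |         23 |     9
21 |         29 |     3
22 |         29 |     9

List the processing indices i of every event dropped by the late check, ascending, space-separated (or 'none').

12

i=0 t=4 v=2: → [0,7); WM=−∞
i=1 t=4 v=3: → [0,7); WM=−∞
i=2 t=4 v=7: → [0,7); WM=3
i=3 t=9 v=6: → [7,14); WM=3
i=4 t=10 v=7: → [7,14); WM=3
i=5 t=4 v=8: → [0,7); WM=9; [0,7) fires=4
i=6 t=11 v=5: → [7,14); WM=9
i=7 t=14 v=4: → [14,21); WM=9
i=8 t=16 v=7: → [14,21); WM=15; [7,14) fires=3
i=9 t=17 v=6: → [14,21); WM=15
i=10 t=18 v=3: → [14,21); WM=15
i=11 t=18 v=8: → [14,21); WM=17
i=12 t=1 v=3: DROP (t<17-2); WM=17
i=13 t=20 v=1: → [14,21); WM=17
i=14 t=16 v=2: → [14,21); WM=19
i=15 t=20 v=2: → [14,21); WM=19
i=16 t=22 v=4: → [21,28); WM=19
i=17 t=19 v=7: → [14,21); WM=21; [14,21) fires=7
i=18 t=27 v=8: → [21,28); WM=21
i=19 t=26 v=2: → [21,28); WM=21
i=20 t=23 v=9: → [21,28); WM=26
i=21 t=29 v=3: → [28,35); WM=26
i=22 t=29 v=9: → [28,35); WM=26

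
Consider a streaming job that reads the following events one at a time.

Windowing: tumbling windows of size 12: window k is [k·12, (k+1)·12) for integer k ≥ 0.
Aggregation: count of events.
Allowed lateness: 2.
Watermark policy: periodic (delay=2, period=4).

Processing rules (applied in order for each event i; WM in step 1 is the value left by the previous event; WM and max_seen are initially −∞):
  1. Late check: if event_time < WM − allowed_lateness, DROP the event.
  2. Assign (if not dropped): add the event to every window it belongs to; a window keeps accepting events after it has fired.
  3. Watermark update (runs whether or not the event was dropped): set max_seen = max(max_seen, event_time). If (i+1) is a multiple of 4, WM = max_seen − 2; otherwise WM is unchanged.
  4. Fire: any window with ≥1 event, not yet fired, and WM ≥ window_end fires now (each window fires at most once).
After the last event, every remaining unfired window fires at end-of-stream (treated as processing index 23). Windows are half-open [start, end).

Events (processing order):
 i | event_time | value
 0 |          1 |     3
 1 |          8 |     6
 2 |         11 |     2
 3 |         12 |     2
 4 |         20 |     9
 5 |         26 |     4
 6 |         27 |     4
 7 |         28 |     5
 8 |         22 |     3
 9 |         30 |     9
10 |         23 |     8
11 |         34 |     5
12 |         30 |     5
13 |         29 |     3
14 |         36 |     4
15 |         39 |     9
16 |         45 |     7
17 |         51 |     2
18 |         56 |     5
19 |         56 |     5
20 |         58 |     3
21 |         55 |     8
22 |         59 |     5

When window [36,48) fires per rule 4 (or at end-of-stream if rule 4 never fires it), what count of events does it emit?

3

i=0 t=1 v=3: → [0,12); WM=−∞
i=1 t=8 v=6: → [0,12); WM=−∞
i=2 t=11 v=2: → [0,12); WM=−∞
i=3 t=12 v=2: → [12,24); WM=10
i=4 t=20 v=9: → [12,24); WM=10
i=5 t=26 v=4: → [24,36); WM=10
i=6 t=27 v=4: → [24,36); WM=10
i=7 t=28 v=5: → [24,36); WM=26; [0,12) fires=3 [12,24) fires=2
i=8 t=22 v=3: DROP (t<26-2); WM=26
i=9 t=30 v=9: → [24,36); WM=26
i=10 t=23 v=8: DROP (t<26-2); WM=26
i=11 t=34 v=5: → [24,36); WM=32
i=12 t=30 v=5: → [24,36); WM=32
i=13 t=29 v=3: DROP (t<32-2); WM=32
i=14 t=36 v=4: → [36,48); WM=32
i=15 t=39 v=9: → [36,48); WM=37; [24,36) fires=6
i=16 t=45 v=7: → [36,48); WM=37
i=17 t=51 v=2: → [48,60); WM=37
i=18 t=56 v=5: → [48,60); WM=37
i=19 t=56 v=5: → [48,60); WM=54; [36,48) fires=3
i=20 t=58 v=3: → [48,60); WM=54
i=21 t=55 v=8: → [48,60); WM=54
i=22 t=59 v=5: → [48,60); WM=54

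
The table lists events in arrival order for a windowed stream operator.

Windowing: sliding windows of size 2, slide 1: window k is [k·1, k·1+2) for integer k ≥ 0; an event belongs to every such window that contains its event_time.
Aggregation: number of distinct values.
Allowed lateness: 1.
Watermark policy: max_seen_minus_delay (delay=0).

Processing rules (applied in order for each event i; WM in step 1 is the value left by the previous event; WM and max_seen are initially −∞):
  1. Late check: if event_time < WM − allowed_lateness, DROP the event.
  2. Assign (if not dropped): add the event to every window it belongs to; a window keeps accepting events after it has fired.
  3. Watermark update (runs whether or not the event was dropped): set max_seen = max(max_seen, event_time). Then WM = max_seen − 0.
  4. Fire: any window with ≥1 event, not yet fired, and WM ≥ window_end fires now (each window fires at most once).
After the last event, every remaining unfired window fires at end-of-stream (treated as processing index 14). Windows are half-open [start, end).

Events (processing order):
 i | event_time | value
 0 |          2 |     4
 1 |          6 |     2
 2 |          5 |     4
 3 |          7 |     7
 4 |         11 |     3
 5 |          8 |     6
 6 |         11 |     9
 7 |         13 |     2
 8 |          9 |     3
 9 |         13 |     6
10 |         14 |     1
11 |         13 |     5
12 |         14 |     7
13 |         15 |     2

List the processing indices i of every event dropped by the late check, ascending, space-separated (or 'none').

5 8

i=0 t=2 v=4: → [2,4),[1,3); WM=2
i=1 t=6 v=2: → [6,8),[5,7); WM=6; [1,3) fires=1 [2,4) fires=1
i=2 t=5 v=4: → [5,7),[4,6); WM=6; [4,6) fires=1
i=3 t=7 v=7: → [7,9),[6,8); WM=7; [5,7) fires=2
i=4 t=11 v=3: → [11,13),[10,12); WM=11; [6,8) fires=2 [7,9) fires=1
i=5 t=8 v=6: DROP (t<11-1); WM=11
i=6 t=11 v=9: → [11,13),[10,12); WM=11
i=7 t=13 v=2: → [13,15),[12,14); WM=13; [10,12) fires=2 [11,13) fires=2
i=8 t=9 v=3: DROP (t<13-1); WM=13
i=9 t=13 v=6: → [13,15),[12,14); WM=13
i=10 t=14 v=1: → [14,16),[13,15); WM=14; [12,14) fires=2
i=11 t=13 v=5: → [13,15),[12,14); WM=14
i=12 t=14 v=7: → [14,16),[13,15); WM=14
i=13 t=15 v=2: → [15,17),[14,16); WM=15; [13,15) fires=5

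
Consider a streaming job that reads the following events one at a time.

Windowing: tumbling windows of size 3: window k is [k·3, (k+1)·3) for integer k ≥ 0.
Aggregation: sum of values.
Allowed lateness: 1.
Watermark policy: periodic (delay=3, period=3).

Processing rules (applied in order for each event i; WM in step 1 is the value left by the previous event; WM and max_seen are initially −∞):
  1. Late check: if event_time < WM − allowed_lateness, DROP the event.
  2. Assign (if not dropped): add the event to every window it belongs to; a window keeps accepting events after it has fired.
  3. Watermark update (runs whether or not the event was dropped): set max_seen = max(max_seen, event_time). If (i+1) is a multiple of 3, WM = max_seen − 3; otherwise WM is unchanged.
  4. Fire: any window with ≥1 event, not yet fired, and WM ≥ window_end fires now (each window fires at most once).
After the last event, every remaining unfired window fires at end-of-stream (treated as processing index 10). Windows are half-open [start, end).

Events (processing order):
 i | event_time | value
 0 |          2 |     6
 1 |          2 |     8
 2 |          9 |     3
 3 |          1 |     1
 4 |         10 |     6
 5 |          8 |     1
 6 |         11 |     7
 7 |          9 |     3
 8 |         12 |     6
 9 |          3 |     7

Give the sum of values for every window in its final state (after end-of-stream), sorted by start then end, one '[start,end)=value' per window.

[0,3)=14 [6,9)=1 [9,12)=19 [12,15)=6

i=0 t=2 v=6: → [0,3); WM=−∞
i=1 t=2 v=8: → [0,3); WM=−∞
i=2 t=9 v=3: → [9,12); WM=6; [0,3) fires=14
i=3 t=1 v=1: DROP (t<6-1); WM=6
i=4 t=10 v=6: → [9,12); WM=6
i=5 t=8 v=1: → [6,9); WM=7
i=6 t=11 v=7: → [9,12); WM=7
i=7 t=9 v=3: → [9,12); WM=7
i=8 t=12 v=6: → [12,15); WM=9; [6,9) fires=1
i=9 t=3 v=7: DROP (t<9-1); WM=9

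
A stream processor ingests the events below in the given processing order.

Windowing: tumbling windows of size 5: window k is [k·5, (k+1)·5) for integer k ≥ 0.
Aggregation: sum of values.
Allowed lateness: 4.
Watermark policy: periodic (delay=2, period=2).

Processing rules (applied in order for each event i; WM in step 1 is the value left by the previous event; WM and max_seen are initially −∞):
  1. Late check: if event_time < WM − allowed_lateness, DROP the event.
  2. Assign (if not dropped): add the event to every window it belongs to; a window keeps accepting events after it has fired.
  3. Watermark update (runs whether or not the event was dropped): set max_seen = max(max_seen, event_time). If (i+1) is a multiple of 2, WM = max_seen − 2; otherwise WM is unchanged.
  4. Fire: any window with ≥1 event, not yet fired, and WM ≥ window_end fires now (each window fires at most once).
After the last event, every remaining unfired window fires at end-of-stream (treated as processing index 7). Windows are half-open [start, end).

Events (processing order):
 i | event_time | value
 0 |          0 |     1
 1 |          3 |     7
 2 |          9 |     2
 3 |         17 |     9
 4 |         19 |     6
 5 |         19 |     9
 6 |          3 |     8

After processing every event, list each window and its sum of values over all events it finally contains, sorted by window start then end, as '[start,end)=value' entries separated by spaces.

i=0 t=0 v=1: → [0,5); WM=−∞
i=1 t=3 v=7: → [0,5); WM=1
i=2 t=9 v=2: → [5,10); WM=1
i=3 t=17 v=9: → [15,20); WM=15; [0,5) fires=8 [5,10) fires=2
i=4 t=19 v=6: → [15,20); WM=15
i=5 t=19 v=9: → [15,20); WM=17
i=6 t=3 v=8: DROP (t<17-4); WM=17

[0,5)=8 [5,10)=2 [15,20)=24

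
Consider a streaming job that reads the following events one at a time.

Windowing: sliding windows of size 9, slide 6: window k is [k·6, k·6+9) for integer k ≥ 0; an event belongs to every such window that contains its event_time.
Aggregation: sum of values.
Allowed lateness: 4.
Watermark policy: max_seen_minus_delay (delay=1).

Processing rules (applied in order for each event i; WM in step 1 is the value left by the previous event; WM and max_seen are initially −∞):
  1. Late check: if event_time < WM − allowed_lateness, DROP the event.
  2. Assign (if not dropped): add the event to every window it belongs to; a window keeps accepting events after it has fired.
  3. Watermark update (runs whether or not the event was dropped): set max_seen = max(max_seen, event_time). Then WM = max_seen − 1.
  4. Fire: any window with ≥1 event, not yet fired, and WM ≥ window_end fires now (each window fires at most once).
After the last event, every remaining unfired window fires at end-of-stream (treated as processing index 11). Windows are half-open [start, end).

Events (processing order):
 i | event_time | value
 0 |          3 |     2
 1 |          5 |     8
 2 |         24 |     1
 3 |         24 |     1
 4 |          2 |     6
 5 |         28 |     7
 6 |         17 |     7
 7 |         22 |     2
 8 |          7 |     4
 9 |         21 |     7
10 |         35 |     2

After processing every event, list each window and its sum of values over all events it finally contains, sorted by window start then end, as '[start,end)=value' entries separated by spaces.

[0,9)=10 [18,27)=2 [24,33)=9 [30,39)=2

i=0 t=3 v=2: → [0,9); WM=2
i=1 t=5 v=8: → [0,9); WM=4
i=2 t=24 v=1: → [24,33),[18,27); WM=23; [0,9) fires=10
i=3 t=24 v=1: → [24,33),[18,27); WM=23
i=4 t=2 v=6: DROP (t<23-4); WM=23
i=5 t=28 v=7: → [24,33); WM=27; [18,27) fires=2
i=6 t=17 v=7: DROP (t<27-4); WM=27
i=7 t=22 v=2: DROP (t<27-4); WM=27
i=8 t=7 v=4: DROP (t<27-4); WM=27
i=9 t=21 v=7: DROP (t<27-4); WM=27
i=10 t=35 v=2: → [30,39); WM=34; [24,33) fires=9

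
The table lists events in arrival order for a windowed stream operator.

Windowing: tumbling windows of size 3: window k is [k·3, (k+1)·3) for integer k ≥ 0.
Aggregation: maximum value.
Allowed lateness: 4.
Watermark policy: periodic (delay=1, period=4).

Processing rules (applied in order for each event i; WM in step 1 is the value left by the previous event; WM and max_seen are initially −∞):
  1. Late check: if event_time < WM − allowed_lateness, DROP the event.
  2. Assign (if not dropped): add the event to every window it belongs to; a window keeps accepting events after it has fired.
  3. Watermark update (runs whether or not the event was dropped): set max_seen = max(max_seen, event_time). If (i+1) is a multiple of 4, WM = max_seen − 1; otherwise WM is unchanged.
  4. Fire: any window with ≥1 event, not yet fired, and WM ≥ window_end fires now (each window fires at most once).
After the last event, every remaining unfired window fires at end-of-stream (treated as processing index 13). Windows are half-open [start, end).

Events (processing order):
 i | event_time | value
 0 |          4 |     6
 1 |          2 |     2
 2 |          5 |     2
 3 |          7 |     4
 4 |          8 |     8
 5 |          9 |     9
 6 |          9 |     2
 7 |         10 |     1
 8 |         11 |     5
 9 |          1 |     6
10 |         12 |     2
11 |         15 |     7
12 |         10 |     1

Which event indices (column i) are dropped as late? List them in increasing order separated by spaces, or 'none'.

9

i=0 t=4 v=6: → [3,6); WM=−∞
i=1 t=2 v=2: → [0,3); WM=−∞
i=2 t=5 v=2: → [3,6); WM=−∞
i=3 t=7 v=4: → [6,9); WM=6; [0,3) fires=2 [3,6) fires=6
i=4 t=8 v=8: → [6,9); WM=6
i=5 t=9 v=9: → [9,12); WM=6
i=6 t=9 v=2: → [9,12); WM=6
i=7 t=10 v=1: → [9,12); WM=9; [6,9) fires=8
i=8 t=11 v=5: → [9,12); WM=9
i=9 t=1 v=6: DROP (t<9-4); WM=9
i=10 t=12 v=2: → [12,15); WM=9
i=11 t=15 v=7: → [15,18); WM=14; [9,12) fires=9
i=12 t=10 v=1: → [9,12); WM=14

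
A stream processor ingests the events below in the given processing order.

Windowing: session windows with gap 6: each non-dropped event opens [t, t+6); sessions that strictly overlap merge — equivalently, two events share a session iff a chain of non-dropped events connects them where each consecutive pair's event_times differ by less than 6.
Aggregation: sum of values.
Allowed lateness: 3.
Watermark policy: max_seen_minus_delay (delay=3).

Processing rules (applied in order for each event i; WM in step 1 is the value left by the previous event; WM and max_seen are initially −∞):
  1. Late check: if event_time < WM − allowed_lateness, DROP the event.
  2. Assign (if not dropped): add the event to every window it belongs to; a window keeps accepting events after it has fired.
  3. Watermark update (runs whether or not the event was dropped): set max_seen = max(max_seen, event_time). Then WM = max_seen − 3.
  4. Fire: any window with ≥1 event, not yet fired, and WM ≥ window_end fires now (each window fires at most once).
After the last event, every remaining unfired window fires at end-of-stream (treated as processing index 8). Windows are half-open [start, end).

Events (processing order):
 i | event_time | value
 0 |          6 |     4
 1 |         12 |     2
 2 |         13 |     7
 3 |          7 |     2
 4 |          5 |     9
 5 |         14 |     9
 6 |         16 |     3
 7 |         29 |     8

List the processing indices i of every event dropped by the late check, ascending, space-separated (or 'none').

i=0 t=6 v=4: → [6,12); WM=3
i=1 t=12 v=2: → [12,18); WM=9
i=2 t=13 v=7: → [12,19); WM=10
i=3 t=7 v=2: → [6,19); WM=10
i=4 t=5 v=9: DROP (t<10-3); WM=10
i=5 t=14 v=9: → [6,20); WM=11
i=6 t=16 v=3: → [6,22); WM=13
i=7 t=29 v=8: → [29,35); WM=26

4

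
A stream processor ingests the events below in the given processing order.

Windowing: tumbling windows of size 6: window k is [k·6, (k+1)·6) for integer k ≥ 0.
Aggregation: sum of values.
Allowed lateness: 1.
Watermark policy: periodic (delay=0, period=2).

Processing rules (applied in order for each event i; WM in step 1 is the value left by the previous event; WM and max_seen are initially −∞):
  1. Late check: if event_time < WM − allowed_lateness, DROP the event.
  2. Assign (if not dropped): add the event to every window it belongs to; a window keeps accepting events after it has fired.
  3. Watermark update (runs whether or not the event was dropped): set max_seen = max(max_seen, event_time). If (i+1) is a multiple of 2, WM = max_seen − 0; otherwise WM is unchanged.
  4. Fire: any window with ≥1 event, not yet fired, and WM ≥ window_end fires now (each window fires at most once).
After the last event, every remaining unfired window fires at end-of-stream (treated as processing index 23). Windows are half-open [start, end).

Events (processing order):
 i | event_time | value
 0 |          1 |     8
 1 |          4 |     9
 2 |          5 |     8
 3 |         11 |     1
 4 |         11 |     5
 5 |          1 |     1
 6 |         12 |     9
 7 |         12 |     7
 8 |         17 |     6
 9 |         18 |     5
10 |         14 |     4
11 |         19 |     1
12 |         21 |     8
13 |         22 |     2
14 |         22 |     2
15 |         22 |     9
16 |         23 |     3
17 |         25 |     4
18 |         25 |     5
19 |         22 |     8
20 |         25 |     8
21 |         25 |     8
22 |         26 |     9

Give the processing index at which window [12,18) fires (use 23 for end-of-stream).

i=0 t=1 v=8: → [0,6); WM=−∞
i=1 t=4 v=9: → [0,6); WM=4
i=2 t=5 v=8: → [0,6); WM=4
i=3 t=11 v=1: → [6,12); WM=11; [0,6) fires=25
i=4 t=11 v=5: → [6,12); WM=11
i=5 t=1 v=1: DROP (t<11-1); WM=11
i=6 t=12 v=9: → [12,18); WM=11
i=7 t=12 v=7: → [12,18); WM=12; [6,12) fires=6
i=8 t=17 v=6: → [12,18); WM=12
i=9 t=18 v=5: → [18,24); WM=18; [12,18) fires=22
i=10 t=14 v=4: DROP (t<18-1); WM=18
i=11 t=19 v=1: → [18,24); WM=19
i=12 t=21 v=8: → [18,24); WM=19
i=13 t=22 v=2: → [18,24); WM=22
i=14 t=22 v=2: → [18,24); WM=22
i=15 t=22 v=9: → [18,24); WM=22
i=16 t=23 v=3: → [18,24); WM=22
i=17 t=25 v=4: → [24,30); WM=25; [18,24) fires=30
i=18 t=25 v=5: → [24,30); WM=25
i=19 t=22 v=8: DROP (t<25-1); WM=25
i=20 t=25 v=8: → [24,30); WM=25
i=21 t=25 v=8: → [24,30); WM=25
i=22 t=26 v=9: → [24,30); WM=25

9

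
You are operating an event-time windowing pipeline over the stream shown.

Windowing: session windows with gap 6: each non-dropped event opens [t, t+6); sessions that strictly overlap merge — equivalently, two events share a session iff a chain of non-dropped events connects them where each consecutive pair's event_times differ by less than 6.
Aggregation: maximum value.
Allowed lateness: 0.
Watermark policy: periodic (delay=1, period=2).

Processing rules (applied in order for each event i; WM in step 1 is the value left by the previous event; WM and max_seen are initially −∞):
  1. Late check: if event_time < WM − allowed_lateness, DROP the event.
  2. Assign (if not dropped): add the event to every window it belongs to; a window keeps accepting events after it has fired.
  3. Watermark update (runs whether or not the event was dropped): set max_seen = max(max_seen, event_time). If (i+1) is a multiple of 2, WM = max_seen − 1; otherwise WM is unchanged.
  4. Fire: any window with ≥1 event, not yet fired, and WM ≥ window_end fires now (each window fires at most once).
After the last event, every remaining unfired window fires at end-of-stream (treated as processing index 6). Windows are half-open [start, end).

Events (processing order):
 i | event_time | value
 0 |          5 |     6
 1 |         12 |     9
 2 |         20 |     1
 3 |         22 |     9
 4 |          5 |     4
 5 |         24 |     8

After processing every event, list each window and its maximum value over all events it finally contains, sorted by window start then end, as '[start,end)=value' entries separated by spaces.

[5,11)=6 [12,18)=9 [20,30)=9

i=0 t=5 v=6: → [5,11); WM=−∞
i=1 t=12 v=9: → [12,18); WM=11
i=2 t=20 v=1: → [20,26); WM=11
i=3 t=22 v=9: → [20,28); WM=21
i=4 t=5 v=4: DROP (t<21-0); WM=21
i=5 t=24 v=8: → [20,30); WM=23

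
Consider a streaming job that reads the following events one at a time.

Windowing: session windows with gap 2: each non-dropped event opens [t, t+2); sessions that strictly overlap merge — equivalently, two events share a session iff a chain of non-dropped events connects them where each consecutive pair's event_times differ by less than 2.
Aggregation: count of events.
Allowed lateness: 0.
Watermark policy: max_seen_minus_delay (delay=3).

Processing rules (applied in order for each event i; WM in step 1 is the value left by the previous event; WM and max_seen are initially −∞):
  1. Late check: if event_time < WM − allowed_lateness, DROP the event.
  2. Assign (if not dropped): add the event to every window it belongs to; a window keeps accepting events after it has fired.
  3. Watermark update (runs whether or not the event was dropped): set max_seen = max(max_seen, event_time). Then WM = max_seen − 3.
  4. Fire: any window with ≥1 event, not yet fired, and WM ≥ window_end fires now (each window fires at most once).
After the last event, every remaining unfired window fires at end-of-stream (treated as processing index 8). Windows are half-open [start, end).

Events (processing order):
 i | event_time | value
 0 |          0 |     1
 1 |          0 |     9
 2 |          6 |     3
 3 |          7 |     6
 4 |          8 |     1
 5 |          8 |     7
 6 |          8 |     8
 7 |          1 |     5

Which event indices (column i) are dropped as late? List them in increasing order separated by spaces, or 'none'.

i=0 t=0 v=1: → [0,2); WM=-3
i=1 t=0 v=9: → [0,2); WM=-3
i=2 t=6 v=3: → [6,8); WM=3
i=3 t=7 v=6: → [6,9); WM=4
i=4 t=8 v=1: → [6,10); WM=5
i=5 t=8 v=7: → [6,10); WM=5
i=6 t=8 v=8: → [6,10); WM=5
i=7 t=1 v=5: DROP (t<5-0); WM=5

7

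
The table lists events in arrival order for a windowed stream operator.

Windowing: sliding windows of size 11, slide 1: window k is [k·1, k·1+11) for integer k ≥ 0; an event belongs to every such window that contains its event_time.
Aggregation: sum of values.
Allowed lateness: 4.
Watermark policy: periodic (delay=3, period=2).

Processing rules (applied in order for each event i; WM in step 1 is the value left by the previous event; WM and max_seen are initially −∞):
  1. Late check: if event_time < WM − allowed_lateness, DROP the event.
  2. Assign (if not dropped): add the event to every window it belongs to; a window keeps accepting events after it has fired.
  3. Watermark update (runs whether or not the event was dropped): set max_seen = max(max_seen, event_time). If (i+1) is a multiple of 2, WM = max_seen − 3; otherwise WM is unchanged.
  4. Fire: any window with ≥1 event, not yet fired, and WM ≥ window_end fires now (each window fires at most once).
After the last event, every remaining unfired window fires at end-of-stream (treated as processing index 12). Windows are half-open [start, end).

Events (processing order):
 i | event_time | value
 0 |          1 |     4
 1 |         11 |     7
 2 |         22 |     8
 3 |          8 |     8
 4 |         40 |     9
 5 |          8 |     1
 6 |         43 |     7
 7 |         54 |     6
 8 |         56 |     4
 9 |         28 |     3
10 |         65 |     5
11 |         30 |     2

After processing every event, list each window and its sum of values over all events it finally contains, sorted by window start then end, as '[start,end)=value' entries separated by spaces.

i=0 t=1 v=4: → [1,12),[0,11); WM=−∞
i=1 t=11 v=7: → [11,22),[10,21),[9,20),[8,19),[7,18),[6,17),[5,16),[4,15),[3,14),[2,13),[1,12); WM=8
i=2 t=22 v=8: → [22,33),[21,32),[20,31),[19,30),[18,29),[17,28),[16,27),[15,26),[14,25),[13,24),[12,23); WM=8
i=3 t=8 v=8: → [8,19),[7,18),[6,17),[5,16),[4,15),[3,14),[2,13),[1,12),[0,11); WM=19; [0,11) fires=12 [1,12) fires=19 [2,13) fires=15 [3,14) fires=15 [4,15) fires=15 [5,16) fires=15 [6,17) fires=15 [7,18) fires=15 [8,19) fires=15
i=4 t=40 v=9: → [40,51),[39,50),[38,49),[37,48),[36,47),[35,46),[34,45),[33,44),[32,43),[31,42),[30,41); WM=19
i=5 t=8 v=1: DROP (t<19-4); WM=37; [9,20) fires=7 [10,21) fires=7 [11,22) fires=7 [12,23) fires=8 [13,24) fires=8 [14,25) fires=8 [15,26) fires=8 [16,27) fires=8 [17,28) fires=8 [18,29) fires=8 [19,30) fires=8 [20,31) fires=8 [21,32) fires=8 [22,33) fires=8
i=6 t=43 v=7: → [43,54),[42,53),[41,52),[40,51),[39,50),[38,49),[37,48),[36,47),[35,46),[34,45),[33,44); WM=37
i=7 t=54 v=6: → [54,65),[53,64),[52,63),[51,62),[50,61),[49,60),[48,59),[47,58),[46,57),[45,56),[44,55); WM=51; [30,41) fires=9 [31,42) fires=9 [32,43) fires=9 [33,44) fires=16 [34,45) fires=16 [35,46) fires=16 [36,47) fires=16 [37,48) fires=16 [38,49) fires=16 [39,50) fires=16 [40,51) fires=16
i=8 t=56 v=4: → [56,67),[55,66),[54,65),[53,64),[52,63),[51,62),[50,61),[49,60),[48,59),[47,58),[46,57); WM=51
i=9 t=28 v=3: DROP (t<51-4); WM=53; [41,52) fires=7 [42,53) fires=7
i=10 t=65 v=5: → [65,76),[64,75),[63,74),[62,73),[61,72),[60,71),[59,70),[58,69),[57,68),[56,67),[55,66); WM=53
i=11 t=30 v=2: DROP (t<53-4); WM=62; [43,54) fires=7 [44,55) fires=6 [45,56) fires=6 [46,57) fires=10 [47,58) fires=10 [48,59) fires=10 [49,60) fires=10 [50,61) fires=10 [51,62) fires=10

[0,11)=12 [1,12)=19 [2,13)=15 [3,14)=15 [4,15)=15 [5,16)=15 [6,17)=15 [7,18)=15 [8,19)=15 [9,20)=7 [10,21)=7 [11,22)=7 [12,23)=8 [13,24)=8 [14,25)=8 [15,26)=8 [16,27)=8 [17,28)=8 [18,29)=8 [19,30)=8 [20,31)=8 [21,32)=8 [22,33)=8 [30,41)=9 [31,42)=9 [32,43)=9 [33,44)=16 [34,45)=16 [35,46)=16 [36,47)=16 [37,48)=16 [38,49)=16 [39,50)=16 [40,51)=16 [41,52)=7 [42,53)=7 [43,54)=7 [44,55)=6 [45,56)=6 [46,57)=10 [47,58)=10 [48,59)=10 [49,60)=10 [50,61)=10 [51,62)=10 [52,63)=10 [53,64)=10 [54,65)=10 [55,66)=9 [56,67)=9 [57,68)=5 [58,69)=5 [59,70)=5 [60,71)=5 [61,72)=5 [62,73)=5 [63,74)=5 [64,75)=5 [65,76)=5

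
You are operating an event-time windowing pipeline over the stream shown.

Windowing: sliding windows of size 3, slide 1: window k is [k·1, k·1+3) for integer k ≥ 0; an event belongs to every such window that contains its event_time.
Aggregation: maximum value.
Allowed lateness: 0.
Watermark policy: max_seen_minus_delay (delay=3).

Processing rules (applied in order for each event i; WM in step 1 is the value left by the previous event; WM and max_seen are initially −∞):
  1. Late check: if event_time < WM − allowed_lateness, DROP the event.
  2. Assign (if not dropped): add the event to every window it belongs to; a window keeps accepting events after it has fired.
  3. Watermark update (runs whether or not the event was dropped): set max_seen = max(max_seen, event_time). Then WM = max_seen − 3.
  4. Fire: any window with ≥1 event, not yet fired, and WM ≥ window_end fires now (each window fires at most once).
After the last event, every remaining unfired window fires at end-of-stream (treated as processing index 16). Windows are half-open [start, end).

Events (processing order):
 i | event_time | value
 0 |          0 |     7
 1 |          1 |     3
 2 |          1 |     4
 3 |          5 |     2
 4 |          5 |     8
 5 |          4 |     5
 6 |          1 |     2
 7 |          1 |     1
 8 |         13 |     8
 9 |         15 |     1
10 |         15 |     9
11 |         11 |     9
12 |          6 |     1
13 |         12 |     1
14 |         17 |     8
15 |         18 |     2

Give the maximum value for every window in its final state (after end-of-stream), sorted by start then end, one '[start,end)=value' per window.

i=0 t=0 v=7: → [0,3); WM=-3
i=1 t=1 v=3: → [1,4),[0,3); WM=-2
i=2 t=1 v=4: → [1,4),[0,3); WM=-2
i=3 t=5 v=2: → [5,8),[4,7),[3,6); WM=2
i=4 t=5 v=8: → [5,8),[4,7),[3,6); WM=2
i=5 t=4 v=5: → [4,7),[3,6),[2,5); WM=2
i=6 t=1 v=2: DROP (t<2-0); WM=2
i=7 t=1 v=1: DROP (t<2-0); WM=2
i=8 t=13 v=8: → [13,16),[12,15),[11,14); WM=10; [0,3) fires=7 [1,4) fires=4 [2,5) fires=5 [3,6) fires=8 [4,7) fires=8 [5,8) fires=8
i=9 t=15 v=1: → [15,18),[14,17),[13,16); WM=12
i=10 t=15 v=9: → [15,18),[14,17),[13,16); WM=12
i=11 t=11 v=9: DROP (t<12-0); WM=12
i=12 t=6 v=1: DROP (t<12-0); WM=12
i=13 t=12 v=1: → [12,15),[11,14),[10,13); WM=12
i=14 t=17 v=8: → [17,20),[16,19),[15,18); WM=14; [10,13) fires=1 [11,14) fires=8
i=15 t=18 v=2: → [18,21),[17,20),[16,19); WM=15; [12,15) fires=8

[0,3)=7 [1,4)=4 [2,5)=5 [3,6)=8 [4,7)=8 [5,8)=8 [10,13)=1 [11,14)=8 [12,15)=8 [13,16)=9 [14,17)=9 [15,18)=9 [16,19)=8 [17,20)=8 [18,21)=2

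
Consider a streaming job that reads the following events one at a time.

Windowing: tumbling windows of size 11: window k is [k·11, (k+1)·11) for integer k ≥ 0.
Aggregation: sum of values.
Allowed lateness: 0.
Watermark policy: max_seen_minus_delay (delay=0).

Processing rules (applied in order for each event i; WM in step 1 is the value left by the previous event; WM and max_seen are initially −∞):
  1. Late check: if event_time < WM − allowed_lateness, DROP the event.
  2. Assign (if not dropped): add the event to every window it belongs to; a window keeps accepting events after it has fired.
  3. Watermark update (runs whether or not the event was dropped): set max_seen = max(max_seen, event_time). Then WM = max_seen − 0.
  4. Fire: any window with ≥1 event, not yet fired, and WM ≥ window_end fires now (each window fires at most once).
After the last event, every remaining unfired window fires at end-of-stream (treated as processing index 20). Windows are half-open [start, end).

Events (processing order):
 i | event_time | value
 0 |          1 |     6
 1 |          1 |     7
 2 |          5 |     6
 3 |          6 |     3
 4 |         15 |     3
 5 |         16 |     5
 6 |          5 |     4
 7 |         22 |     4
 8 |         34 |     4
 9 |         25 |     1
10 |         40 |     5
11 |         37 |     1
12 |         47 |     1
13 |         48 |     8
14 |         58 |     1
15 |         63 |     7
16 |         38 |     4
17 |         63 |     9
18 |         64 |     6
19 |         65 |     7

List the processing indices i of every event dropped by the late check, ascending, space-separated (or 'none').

6 9 11 16

i=0 t=1 v=6: → [0,11); WM=1
i=1 t=1 v=7: → [0,11); WM=1
i=2 t=5 v=6: → [0,11); WM=5
i=3 t=6 v=3: → [0,11); WM=6
i=4 t=15 v=3: → [11,22); WM=15; [0,11) fires=22
i=5 t=16 v=5: → [11,22); WM=16
i=6 t=5 v=4: DROP (t<16-0); WM=16
i=7 t=22 v=4: → [22,33); WM=22; [11,22) fires=8
i=8 t=34 v=4: → [33,44); WM=34; [22,33) fires=4
i=9 t=25 v=1: DROP (t<34-0); WM=34
i=10 t=40 v=5: → [33,44); WM=40
i=11 t=37 v=1: DROP (t<40-0); WM=40
i=12 t=47 v=1: → [44,55); WM=47; [33,44) fires=9
i=13 t=48 v=8: → [44,55); WM=48
i=14 t=58 v=1: → [55,66); WM=58; [44,55) fires=9
i=15 t=63 v=7: → [55,66); WM=63
i=16 t=38 v=4: DROP (t<63-0); WM=63
i=17 t=63 v=9: → [55,66); WM=63
i=18 t=64 v=6: → [55,66); WM=64
i=19 t=65 v=7: → [55,66); WM=65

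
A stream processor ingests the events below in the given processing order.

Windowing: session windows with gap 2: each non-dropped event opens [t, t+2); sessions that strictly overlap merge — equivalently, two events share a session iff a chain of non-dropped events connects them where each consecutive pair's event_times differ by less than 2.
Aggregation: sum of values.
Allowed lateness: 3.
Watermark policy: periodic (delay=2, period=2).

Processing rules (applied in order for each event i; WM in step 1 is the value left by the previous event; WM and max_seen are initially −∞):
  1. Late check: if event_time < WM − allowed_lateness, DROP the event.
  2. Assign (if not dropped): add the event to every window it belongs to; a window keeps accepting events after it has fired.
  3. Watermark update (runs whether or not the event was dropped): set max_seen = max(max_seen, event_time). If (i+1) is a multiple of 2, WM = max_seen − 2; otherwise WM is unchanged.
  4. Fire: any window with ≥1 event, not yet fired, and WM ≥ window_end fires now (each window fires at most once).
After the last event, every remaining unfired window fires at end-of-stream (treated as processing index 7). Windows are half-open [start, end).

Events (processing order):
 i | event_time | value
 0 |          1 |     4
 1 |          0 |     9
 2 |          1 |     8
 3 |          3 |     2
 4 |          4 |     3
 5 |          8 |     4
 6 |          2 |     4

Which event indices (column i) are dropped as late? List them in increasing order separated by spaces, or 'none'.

i=0 t=1 v=4: → [1,3); WM=−∞
i=1 t=0 v=9: → [0,3); WM=-1
i=2 t=1 v=8: → [0,3); WM=-1
i=3 t=3 v=2: → [3,5); WM=1
i=4 t=4 v=3: → [3,6); WM=1
i=5 t=8 v=4: → [8,10); WM=6
i=6 t=2 v=4: DROP (t<6-3); WM=6

6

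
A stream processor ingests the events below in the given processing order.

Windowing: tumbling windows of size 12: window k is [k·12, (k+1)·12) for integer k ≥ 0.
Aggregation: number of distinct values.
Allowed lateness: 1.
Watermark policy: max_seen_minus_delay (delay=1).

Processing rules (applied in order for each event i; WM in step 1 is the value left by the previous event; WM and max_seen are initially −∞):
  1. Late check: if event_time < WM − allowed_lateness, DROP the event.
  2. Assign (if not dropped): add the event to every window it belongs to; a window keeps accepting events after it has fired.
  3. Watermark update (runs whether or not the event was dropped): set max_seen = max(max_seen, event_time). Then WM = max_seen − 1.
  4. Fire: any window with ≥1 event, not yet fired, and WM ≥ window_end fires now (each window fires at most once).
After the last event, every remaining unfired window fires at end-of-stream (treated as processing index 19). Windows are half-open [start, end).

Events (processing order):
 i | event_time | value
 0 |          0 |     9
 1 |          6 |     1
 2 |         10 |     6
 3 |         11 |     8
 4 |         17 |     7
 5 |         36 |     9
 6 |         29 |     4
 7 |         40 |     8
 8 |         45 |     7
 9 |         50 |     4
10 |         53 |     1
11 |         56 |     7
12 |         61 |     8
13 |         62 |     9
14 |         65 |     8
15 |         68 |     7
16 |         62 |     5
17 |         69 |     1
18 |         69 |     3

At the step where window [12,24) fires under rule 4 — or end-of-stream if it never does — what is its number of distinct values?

1

i=0 t=0 v=9: → [0,12); WM=-1
i=1 t=6 v=1: → [0,12); WM=5
i=2 t=10 v=6: → [0,12); WM=9
i=3 t=11 v=8: → [0,12); WM=10
i=4 t=17 v=7: → [12,24); WM=16; [0,12) fires=4
i=5 t=36 v=9: → [36,48); WM=35; [12,24) fires=1
i=6 t=29 v=4: DROP (t<35-1); WM=35
i=7 t=40 v=8: → [36,48); WM=39
i=8 t=45 v=7: → [36,48); WM=44
i=9 t=50 v=4: → [48,60); WM=49; [36,48) fires=3
i=10 t=53 v=1: → [48,60); WM=52
i=11 t=56 v=7: → [48,60); WM=55
i=12 t=61 v=8: → [60,72); WM=60; [48,60) fires=3
i=13 t=62 v=9: → [60,72); WM=61
i=14 t=65 v=8: → [60,72); WM=64
i=15 t=68 v=7: → [60,72); WM=67
i=16 t=62 v=5: DROP (t<67-1); WM=67
i=17 t=69 v=1: → [60,72); WM=68
i=18 t=69 v=3: → [60,72); WM=68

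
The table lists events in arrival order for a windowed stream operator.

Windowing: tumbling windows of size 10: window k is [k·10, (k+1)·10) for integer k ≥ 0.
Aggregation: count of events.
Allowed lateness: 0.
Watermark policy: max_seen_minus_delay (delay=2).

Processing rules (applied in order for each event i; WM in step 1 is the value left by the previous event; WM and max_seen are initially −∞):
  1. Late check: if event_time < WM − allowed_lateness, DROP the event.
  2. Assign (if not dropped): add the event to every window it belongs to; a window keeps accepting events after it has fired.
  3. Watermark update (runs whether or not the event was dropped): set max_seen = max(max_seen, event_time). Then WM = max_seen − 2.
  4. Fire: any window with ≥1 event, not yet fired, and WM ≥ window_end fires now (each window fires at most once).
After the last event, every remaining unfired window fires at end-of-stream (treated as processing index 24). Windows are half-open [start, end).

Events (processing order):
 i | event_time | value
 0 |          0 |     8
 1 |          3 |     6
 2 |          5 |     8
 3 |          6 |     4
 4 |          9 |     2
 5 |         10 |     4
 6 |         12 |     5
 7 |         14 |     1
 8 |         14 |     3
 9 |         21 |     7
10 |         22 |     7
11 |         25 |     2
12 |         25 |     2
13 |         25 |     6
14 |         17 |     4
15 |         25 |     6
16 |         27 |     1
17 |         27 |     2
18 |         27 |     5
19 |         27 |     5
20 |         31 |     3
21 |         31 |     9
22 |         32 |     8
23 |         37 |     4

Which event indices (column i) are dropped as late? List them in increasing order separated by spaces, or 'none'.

14

i=0 t=0 v=8: → [0,10); WM=-2
i=1 t=3 v=6: → [0,10); WM=1
i=2 t=5 v=8: → [0,10); WM=3
i=3 t=6 v=4: → [0,10); WM=4
i=4 t=9 v=2: → [0,10); WM=7
i=5 t=10 v=4: → [10,20); WM=8
i=6 t=12 v=5: → [10,20); WM=10; [0,10) fires=5
i=7 t=14 v=1: → [10,20); WM=12
i=8 t=14 v=3: → [10,20); WM=12
i=9 t=21 v=7: → [20,30); WM=19
i=10 t=22 v=7: → [20,30); WM=20; [10,20) fires=4
i=11 t=25 v=2: → [20,30); WM=23
i=12 t=25 v=2: → [20,30); WM=23
i=13 t=25 v=6: → [20,30); WM=23
i=14 t=17 v=4: DROP (t<23-0); WM=23
i=15 t=25 v=6: → [20,30); WM=23
i=16 t=27 v=1: → [20,30); WM=25
i=17 t=27 v=2: → [20,30); WM=25
i=18 t=27 v=5: → [20,30); WM=25
i=19 t=27 v=5: → [20,30); WM=25
i=20 t=31 v=3: → [30,40); WM=29
i=21 t=31 v=9: → [30,40); WM=29
i=22 t=32 v=8: → [30,40); WM=30; [20,30) fires=10
i=23 t=37 v=4: → [30,40); WM=35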